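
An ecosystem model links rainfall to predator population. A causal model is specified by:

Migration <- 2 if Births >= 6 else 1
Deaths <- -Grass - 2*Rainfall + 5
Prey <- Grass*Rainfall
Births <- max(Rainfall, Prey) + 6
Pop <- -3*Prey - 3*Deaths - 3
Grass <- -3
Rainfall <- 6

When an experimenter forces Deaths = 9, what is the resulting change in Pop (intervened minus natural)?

Under do(Deaths=9), the mechanism Deaths <- -Grass - 2*Rainfall + 5 is discarded; Deaths is fixed at 9.
Prey = Grass*Rainfall  [with Grass=-3, Rainfall=6]  = -18
Pop = -3*Prey - 3*Deaths - 3  [with Prey=-18, Deaths=9]  = 24
Without intervention: Prey = Grass*Rainfall  [with Grass=-3, Rainfall=6]  = -18; Deaths = -Grass - 2*Rainfall + 5  [with Grass=-3, Rainfall=6]  = -4; Pop = -3*Prey - 3*Deaths - 3  [with Prey=-18, Deaths=-4]  = 63.
Change = 24 − 63 = -39.

-39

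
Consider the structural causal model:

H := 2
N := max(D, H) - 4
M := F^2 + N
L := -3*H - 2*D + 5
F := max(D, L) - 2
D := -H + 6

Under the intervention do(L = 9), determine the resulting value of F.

do(L=9) replaces the equation L := -3*H - 2*D + 5 with the constant L = 9.
D = -H + 6  [with H=2]  = 4
F = max(D, L) - 2  [with D=4, L=9]  = 7

7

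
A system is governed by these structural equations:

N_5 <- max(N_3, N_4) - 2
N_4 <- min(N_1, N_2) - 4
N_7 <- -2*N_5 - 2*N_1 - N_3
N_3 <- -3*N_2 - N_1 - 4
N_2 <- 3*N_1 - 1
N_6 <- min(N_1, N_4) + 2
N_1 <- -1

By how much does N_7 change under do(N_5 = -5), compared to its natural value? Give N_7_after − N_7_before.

Under do(N_5=-5), the mechanism N_5 <- max(N_3, N_4) - 2 is discarded; N_5 is fixed at -5.
N_2 = 3*N_1 - 1  [with N_1=-1]  = -4
N_3 = -3*N_2 - N_1 - 4  [with N_2=-4, N_1=-1]  = 9
N_7 = -2*N_5 - 2*N_1 - N_3  [with N_5=-5, N_1=-1, N_3=9]  = 3
Without intervention: N_2 = 3*N_1 - 1  [with N_1=-1]  = -4; N_3 = -3*N_2 - N_1 - 4  [with N_2=-4, N_1=-1]  = 9; N_4 = min(N_1, N_2) - 4  [with N_1=-1, N_2=-4]  = -8; N_5 = max(N_3, N_4) - 2  [with N_3=9, N_4=-8]  = 7; N_7 = -2*N_5 - 2*N_1 - N_3  [with N_5=7, N_1=-1, N_3=9]  = -21.
Change = 3 − (-21) = 24.

24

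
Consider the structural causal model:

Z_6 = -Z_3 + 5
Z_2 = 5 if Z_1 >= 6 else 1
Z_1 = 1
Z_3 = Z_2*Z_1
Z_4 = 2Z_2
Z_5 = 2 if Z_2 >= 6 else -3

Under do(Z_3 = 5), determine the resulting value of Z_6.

The intervention breaks the incoming arrows to Z_3: Z_3 = Z_2*Z_1 no longer applies, and Z_3 = 5.
Z_6 = -Z_3 + 5  [with Z_3=5]  = 0

0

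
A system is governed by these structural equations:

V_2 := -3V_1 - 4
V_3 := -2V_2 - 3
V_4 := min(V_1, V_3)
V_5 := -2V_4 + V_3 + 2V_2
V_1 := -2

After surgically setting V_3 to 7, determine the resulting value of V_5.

do(V_3=7) replaces the equation V_3 := -2V_2 - 3 with the constant V_3 = 7.
V_2 = -3V_1 - 4  [with V_1=-2]  = 2
V_4 = min(V_1, V_3)  [with V_1=-2, V_3=7]  = -2
V_5 = -2V_4 + V_3 + 2V_2  [with V_4=-2, V_3=7, V_2=2]  = 15

15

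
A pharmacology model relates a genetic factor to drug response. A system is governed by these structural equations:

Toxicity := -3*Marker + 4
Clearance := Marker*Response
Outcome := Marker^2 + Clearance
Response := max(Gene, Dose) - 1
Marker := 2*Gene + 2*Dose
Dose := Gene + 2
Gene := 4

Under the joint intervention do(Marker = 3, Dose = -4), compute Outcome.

18

The joint intervention fixes Marker = 3, Dose = -4, removing each variable's own equation.
Response = max(Gene, Dose) - 1  [with Gene=4, Dose=-4]  = 3
Clearance = Marker*Response  [with Marker=3, Response=3]  = 9
Outcome = Marker^2 + Clearance  [with Marker=3, Clearance=9]  = 18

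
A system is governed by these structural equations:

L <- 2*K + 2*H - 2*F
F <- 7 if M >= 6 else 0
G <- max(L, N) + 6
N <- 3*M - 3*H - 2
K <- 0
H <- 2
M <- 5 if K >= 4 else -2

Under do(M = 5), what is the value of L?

do(M=5) replaces the equation M <- 5 if K >= 4 else -2 with the constant M = 5.
F = 7 if M >= 6 else 0  [with M=5]  = 0
L = 2*K + 2*H - 2*F  [with K=0, H=2, F=0]  = 4

4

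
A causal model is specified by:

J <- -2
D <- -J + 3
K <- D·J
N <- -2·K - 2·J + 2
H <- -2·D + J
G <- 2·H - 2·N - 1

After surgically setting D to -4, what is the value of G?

Under do(D=-4), the mechanism D <- -J + 3 is discarded; D is fixed at -4.
K = D·J  [with D=-4, J=-2]  = 8
N = -2·K - 2·J + 2  [with K=8, J=-2]  = -10
H = -2·D + J  [with D=-4, J=-2]  = 6
G = 2·H - 2·N - 1  [with H=6, N=-10]  = 31

31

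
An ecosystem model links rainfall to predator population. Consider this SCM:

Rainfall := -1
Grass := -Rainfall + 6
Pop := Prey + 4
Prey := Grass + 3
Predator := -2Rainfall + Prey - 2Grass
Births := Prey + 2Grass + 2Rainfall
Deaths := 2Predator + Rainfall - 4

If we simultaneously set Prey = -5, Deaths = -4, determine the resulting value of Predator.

-17

Setting Prey = -5, Deaths = -4 by intervention discards those variables' equations.
Grass = -Rainfall + 6  [with Rainfall=-1]  = 7
Predator = -2Rainfall + Prey - 2Grass  [with Rainfall=-1, Prey=-5, Grass=7]  = -17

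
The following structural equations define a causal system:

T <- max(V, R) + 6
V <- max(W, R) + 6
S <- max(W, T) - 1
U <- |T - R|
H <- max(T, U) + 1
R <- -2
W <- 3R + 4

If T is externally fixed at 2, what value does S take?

1

Under do(T=2), the mechanism T <- max(V, R) + 6 is discarded; T is fixed at 2.
W = 3R + 4  [with R=-2]  = -2
S = max(W, T) - 1  [with W=-2, T=2]  = 1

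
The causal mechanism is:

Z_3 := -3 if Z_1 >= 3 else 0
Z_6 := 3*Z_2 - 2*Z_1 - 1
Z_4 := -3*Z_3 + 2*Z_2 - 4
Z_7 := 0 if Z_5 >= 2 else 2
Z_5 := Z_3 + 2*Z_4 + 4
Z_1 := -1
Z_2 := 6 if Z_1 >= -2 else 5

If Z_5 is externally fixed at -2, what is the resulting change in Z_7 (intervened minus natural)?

2

Under do(Z_5=-2), the mechanism Z_5 := Z_3 + 2*Z_4 + 4 is discarded; Z_5 is fixed at -2.
Z_7 = 0 if Z_5 >= 2 else 2  [with Z_5=-2]  = 2
Without intervention: Z_2 = 6 if Z_1 >= -2 else 5  [with Z_1=-1]  = 6; Z_3 = -3 if Z_1 >= 3 else 0  [with Z_1=-1]  = 0; Z_4 = -3*Z_3 + 2*Z_2 - 4  [with Z_3=0, Z_2=6]  = 8; Z_5 = Z_3 + 2*Z_4 + 4  [with Z_3=0, Z_4=8]  = 20; Z_7 = 0 if Z_5 >= 2 else 2  [with Z_5=20]  = 0.
Change = 2 − 0 = 2.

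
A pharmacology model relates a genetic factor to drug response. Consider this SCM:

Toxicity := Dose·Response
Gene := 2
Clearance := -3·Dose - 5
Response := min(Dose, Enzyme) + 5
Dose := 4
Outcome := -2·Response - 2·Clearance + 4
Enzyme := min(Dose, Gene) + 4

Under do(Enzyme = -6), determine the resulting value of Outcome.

40

The intervention breaks the incoming arrows to Enzyme: Enzyme := min(Dose, Gene) + 4 no longer applies, and Enzyme = -6.
Response = min(Dose, Enzyme) + 5  [with Dose=4, Enzyme=-6]  = -1
Clearance = -3·Dose - 5  [with Dose=4]  = -17
Outcome = -2·Response - 2·Clearance + 4  [with Response=-1, Clearance=-17]  = 40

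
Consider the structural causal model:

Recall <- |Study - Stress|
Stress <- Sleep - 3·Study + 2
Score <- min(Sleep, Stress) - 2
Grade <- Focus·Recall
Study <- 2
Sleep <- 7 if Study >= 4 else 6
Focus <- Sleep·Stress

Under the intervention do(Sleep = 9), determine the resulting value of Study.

2

Under do(Sleep=9), the mechanism Sleep <- 7 if Study >= 4 else 6 is discarded; Sleep is fixed at 9.
Study is not downstream of the intervention, so its value is determined by the original equations.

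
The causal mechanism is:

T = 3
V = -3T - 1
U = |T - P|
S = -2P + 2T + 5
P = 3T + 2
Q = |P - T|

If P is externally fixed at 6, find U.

3

The intervention breaks the incoming arrows to P: P = 3T + 2 no longer applies, and P = 6.
U = |T - P|  [with T=3, P=6]  = 3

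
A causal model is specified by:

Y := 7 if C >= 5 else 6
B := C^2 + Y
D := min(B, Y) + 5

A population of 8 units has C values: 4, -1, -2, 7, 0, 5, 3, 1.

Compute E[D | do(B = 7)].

The intervention sets B=7 in all 8 units regardless of C. Recomputing D per unit gives 11, 11, 11, 12, 11, 12, 11, 11; average 11.25.

11.25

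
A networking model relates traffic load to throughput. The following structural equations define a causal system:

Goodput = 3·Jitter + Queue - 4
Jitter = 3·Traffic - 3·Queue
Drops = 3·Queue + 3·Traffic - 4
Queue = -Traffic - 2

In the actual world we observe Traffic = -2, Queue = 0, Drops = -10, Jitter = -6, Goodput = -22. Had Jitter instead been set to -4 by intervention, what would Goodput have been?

Intervening sets Jitter = -4 and removes its equation (Jitter = 3·Traffic - 3·Queue).
Queue = -Traffic - 2  [with Traffic=-2]  = 0
Goodput = 3·Jitter + Queue - 4  [with Jitter=-4, Queue=0]  = -16

-16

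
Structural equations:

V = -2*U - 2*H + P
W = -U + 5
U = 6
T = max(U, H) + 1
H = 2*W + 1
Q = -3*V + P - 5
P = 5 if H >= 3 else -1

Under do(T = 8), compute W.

Under do(T=8), the mechanism T = max(U, H) + 1 is discarded; T is fixed at 8.
W is not downstream of the intervention, so its value is determined by the original equations.
W = -U + 5  [with U=6]  = -1

-1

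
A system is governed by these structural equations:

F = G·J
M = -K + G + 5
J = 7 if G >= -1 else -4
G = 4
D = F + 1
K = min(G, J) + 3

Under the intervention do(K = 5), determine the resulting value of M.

4

The intervention breaks the incoming arrows to K: K = min(G, J) + 3 no longer applies, and K = 5.
M = -K + G + 5  [with K=5, G=4]  = 4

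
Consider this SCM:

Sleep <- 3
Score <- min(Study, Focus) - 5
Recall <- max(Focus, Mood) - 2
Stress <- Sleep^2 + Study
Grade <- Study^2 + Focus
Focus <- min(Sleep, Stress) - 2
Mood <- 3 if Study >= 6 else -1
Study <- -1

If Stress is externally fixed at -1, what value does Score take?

do(Stress=-1) replaces the equation Stress <- Sleep^2 + Study with the constant Stress = -1.
Focus = min(Sleep, Stress) - 2  [with Sleep=3, Stress=-1]  = -3
Score = min(Study, Focus) - 5  [with Study=-1, Focus=-3]  = -8

-8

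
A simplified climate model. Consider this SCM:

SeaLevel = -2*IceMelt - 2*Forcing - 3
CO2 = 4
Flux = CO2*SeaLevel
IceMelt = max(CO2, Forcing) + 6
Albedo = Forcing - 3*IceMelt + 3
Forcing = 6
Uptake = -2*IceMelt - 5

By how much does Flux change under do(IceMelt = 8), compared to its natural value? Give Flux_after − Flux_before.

The intervention breaks the incoming arrows to IceMelt: IceMelt = max(CO2, Forcing) + 6 no longer applies, and IceMelt = 8.
SeaLevel = -2*IceMelt - 2*Forcing - 3  [with IceMelt=8, Forcing=6]  = -31
Flux = CO2*SeaLevel  [with CO2=4, SeaLevel=-31]  = -124
Without intervention: IceMelt = max(CO2, Forcing) + 6  [with CO2=4, Forcing=6]  = 12; SeaLevel = -2*IceMelt - 2*Forcing - 3  [with IceMelt=12, Forcing=6]  = -39; Flux = CO2*SeaLevel  [with CO2=4, SeaLevel=-39]  = -156.
Change = -124 − (-156) = 32.

32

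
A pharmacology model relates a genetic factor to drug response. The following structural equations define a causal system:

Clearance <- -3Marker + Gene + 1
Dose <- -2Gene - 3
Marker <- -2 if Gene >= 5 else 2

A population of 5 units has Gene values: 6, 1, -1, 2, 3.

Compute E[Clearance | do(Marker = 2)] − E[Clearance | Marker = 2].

do(Marker=2) breaks Marker's dependence on Gene. With Marker=2 fixed, Clearance across the units is 1, -4, -6, -3, -2, mean -2.8.
Conditioning on Marker=2 selects the 4 unit(s) with Gene ∈ {1, -1, 2, 3}. Their Clearance values: -4, -6, -3, -2. Mean = -3.75.
Difference = -2.8 − (-3.75) = 0.95.

0.95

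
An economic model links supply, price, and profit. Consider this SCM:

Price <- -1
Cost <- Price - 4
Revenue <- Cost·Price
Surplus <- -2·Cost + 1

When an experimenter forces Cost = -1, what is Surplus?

3

Under do(Cost=-1), the mechanism Cost <- Price - 4 is discarded; Cost is fixed at -1.
Surplus = -2·Cost + 1  [with Cost=-1]  = 3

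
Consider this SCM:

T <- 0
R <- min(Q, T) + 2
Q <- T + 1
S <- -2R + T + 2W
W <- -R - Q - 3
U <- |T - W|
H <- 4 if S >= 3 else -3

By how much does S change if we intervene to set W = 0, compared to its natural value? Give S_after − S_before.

12

Intervening sets W = 0 and removes its equation (W <- -R - Q - 3).
Q = T + 1  [with T=0]  = 1
R = min(Q, T) + 2  [with Q=1, T=0]  = 2
S = -2R + T + 2W  [with R=2, T=0, W=0]  = -4
Without intervention: Q = T + 1  [with T=0]  = 1; R = min(Q, T) + 2  [with Q=1, T=0]  = 2; W = -R - Q - 3  [with R=2, Q=1]  = -6; S = -2R + T + 2W  [with R=2, T=0, W=-6]  = -16.
Change = -4 − (-16) = 12.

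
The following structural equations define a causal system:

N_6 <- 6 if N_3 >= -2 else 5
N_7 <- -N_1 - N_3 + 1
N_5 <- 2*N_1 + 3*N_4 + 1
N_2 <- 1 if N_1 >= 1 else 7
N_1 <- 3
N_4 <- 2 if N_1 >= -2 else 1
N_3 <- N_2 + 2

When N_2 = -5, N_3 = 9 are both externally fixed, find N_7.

-11

Under do(N_2 = -5, N_3 = 9), each intervened variable's structural equation is replaced by its fixed value.
N_7 = -N_1 - N_3 + 1  [with N_1=3, N_3=9]  = -11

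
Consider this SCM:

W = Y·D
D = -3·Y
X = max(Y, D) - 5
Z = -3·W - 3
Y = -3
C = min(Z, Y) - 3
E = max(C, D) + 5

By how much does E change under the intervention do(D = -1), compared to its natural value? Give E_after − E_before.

Under do(D=-1), the mechanism D = -3·Y is discarded; D is fixed at -1.
W = Y·D  [with Y=-3, D=-1]  = 3
Z = -3·W - 3  [with W=3]  = -12
C = min(Z, Y) - 3  [with Z=-12, Y=-3]  = -15
E = max(C, D) + 5  [with C=-15, D=-1]  = 4
Without intervention: D = -3·Y  [with Y=-3]  = 9; W = Y·D  [with Y=-3, D=9]  = -27; Z = -3·W - 3  [with W=-27]  = 78; C = min(Z, Y) - 3  [with Z=78, Y=-3]  = -6; E = max(C, D) + 5  [with C=-6, D=9]  = 14.
Change = 4 − 14 = -10.

-10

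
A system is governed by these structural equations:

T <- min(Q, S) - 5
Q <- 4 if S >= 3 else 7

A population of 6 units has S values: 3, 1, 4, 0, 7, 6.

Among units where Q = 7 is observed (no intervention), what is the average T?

E[T|Q=7] averages over only the 2 units with Q=7 (S = 1, 0): T = -4, -5, mean -4.5.

-4.5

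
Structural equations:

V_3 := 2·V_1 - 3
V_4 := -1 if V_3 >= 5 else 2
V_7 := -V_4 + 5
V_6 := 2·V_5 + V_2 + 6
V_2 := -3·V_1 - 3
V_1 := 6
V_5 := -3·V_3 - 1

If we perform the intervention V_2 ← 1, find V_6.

-49

Under do(V_2=1), the mechanism V_2 := -3·V_1 - 3 is discarded; V_2 is fixed at 1.
V_3 = 2·V_1 - 3  [with V_1=6]  = 9
V_5 = -3·V_3 - 1  [with V_3=9]  = -28
V_6 = 2·V_5 + V_2 + 6  [with V_5=-28, V_2=1]  = -49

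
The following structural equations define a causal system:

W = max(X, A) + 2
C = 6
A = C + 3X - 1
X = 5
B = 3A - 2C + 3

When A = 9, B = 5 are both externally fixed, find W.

11

The joint intervention fixes A = 9, B = 5, removing each variable's own equation.
W = max(X, A) + 2  [with X=5, A=9]  = 11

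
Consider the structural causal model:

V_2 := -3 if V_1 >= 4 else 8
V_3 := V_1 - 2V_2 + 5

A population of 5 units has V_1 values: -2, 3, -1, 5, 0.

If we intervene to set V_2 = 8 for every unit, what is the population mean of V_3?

-10

Under do(V_2=8), V_2's equation is replaced by V_2=8 for every unit. Per-unit V_3: -13, -8, -12, -6, -11. Mean = -10.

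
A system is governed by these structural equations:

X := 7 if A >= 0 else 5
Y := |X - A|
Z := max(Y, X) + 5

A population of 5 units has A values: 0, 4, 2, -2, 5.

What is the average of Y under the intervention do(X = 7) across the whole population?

5.2

do(X=7) breaks X's dependence on A. With X=7 fixed, Y across the units is 7, 3, 5, 9, 2, mean 5.2.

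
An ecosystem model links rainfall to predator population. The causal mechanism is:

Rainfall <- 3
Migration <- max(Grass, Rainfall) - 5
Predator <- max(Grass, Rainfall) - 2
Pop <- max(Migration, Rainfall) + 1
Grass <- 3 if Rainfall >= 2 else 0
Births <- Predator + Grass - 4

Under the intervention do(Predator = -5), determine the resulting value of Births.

-6

The intervention breaks the incoming arrows to Predator: Predator <- max(Grass, Rainfall) - 2 no longer applies, and Predator = -5.
Grass = 3 if Rainfall >= 2 else 0  [with Rainfall=3]  = 3
Births = Predator + Grass - 4  [with Predator=-5, Grass=3]  = -6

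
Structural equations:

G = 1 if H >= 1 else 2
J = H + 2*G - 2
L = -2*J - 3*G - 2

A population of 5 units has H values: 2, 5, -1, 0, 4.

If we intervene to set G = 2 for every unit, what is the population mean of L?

Every unit gets G=2 under the intervention. L values become -16, -22, -10, -12, -20; E[L|do(G=2)] = -16.

-16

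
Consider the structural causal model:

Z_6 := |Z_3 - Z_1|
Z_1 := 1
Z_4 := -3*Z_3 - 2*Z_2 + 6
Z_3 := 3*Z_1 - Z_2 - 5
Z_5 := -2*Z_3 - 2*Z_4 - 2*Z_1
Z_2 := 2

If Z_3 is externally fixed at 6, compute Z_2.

2

Under do(Z_3=6), the mechanism Z_3 := 3*Z_1 - Z_2 - 5 is discarded; Z_3 is fixed at 6.
Since Z_2 is not a descendant of the intervened variable, it is unaffected.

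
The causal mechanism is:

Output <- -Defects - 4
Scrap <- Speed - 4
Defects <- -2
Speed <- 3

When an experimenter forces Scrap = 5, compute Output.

The intervention breaks the incoming arrows to Scrap: Scrap <- Speed - 4 no longer applies, and Scrap = 5.
Output is not downstream of the intervention, so its value is determined by the original equations.
Output = -Defects - 4  [with Defects=-2]  = -2

-2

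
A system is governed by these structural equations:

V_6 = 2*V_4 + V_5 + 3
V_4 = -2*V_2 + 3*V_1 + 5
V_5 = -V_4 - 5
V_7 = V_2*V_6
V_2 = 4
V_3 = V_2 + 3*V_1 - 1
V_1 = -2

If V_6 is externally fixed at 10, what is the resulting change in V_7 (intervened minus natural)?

Intervening sets V_6 = 10 and removes its equation (V_6 = 2*V_4 + V_5 + 3).
V_7 = V_2*V_6  [with V_2=4, V_6=10]  = 40
Without intervention: V_4 = -2*V_2 + 3*V_1 + 5  [with V_2=4, V_1=-2]  = -9; V_5 = -V_4 - 5  [with V_4=-9]  = 4; V_6 = 2*V_4 + V_5 + 3  [with V_4=-9, V_5=4]  = -11; V_7 = V_2*V_6  [with V_2=4, V_6=-11]  = -44.
Change = 40 − (-44) = 84.

84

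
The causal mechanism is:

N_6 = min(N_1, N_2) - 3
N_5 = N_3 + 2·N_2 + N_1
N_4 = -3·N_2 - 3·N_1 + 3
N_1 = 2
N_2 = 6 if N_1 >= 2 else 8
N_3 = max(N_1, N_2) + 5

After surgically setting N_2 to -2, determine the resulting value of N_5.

5

do(N_2=-2) replaces the equation N_2 = 6 if N_1 >= 2 else 8 with the constant N_2 = -2.
N_3 = max(N_1, N_2) + 5  [with N_1=2, N_2=-2]  = 7
N_5 = N_3 + 2·N_2 + N_1  [with N_3=7, N_2=-2, N_1=2]  = 5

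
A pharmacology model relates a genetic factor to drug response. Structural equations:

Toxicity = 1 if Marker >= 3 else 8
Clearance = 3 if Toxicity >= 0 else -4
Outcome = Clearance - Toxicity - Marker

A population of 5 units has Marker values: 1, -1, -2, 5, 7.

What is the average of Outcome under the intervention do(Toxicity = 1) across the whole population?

0

Under do(Toxicity=1), Toxicity's equation is replaced by Toxicity=1 for every unit. Per-unit Outcome: 1, 3, 4, -3, -5. Mean = 0.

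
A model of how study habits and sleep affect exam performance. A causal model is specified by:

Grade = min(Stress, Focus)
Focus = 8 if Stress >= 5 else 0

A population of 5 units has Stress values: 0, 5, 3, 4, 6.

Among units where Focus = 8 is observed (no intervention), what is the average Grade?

E[Grade|Focus=8] averages over only the 2 units with Focus=8 (Stress = 5, 6): Grade = 5, 6, mean 5.5.

5.5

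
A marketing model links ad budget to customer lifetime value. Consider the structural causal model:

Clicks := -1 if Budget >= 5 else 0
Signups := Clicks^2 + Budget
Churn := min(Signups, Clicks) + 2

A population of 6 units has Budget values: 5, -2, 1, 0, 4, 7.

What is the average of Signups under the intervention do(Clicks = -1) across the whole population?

do(Clicks=-1) breaks Clicks's dependence on Budget. With Clicks=-1 fixed, Signups across the units is 6, -1, 2, 1, 5, 8, mean 3.5.

3.5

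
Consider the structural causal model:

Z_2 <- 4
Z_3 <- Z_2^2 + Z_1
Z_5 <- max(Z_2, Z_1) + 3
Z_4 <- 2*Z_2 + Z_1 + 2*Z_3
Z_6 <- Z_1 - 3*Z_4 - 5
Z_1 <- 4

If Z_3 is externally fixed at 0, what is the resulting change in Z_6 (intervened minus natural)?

The intervention breaks the incoming arrows to Z_3: Z_3 <- Z_2^2 + Z_1 no longer applies, and Z_3 = 0.
Z_4 = 2*Z_2 + Z_1 + 2*Z_3  [with Z_2=4, Z_1=4, Z_3=0]  = 12
Z_6 = Z_1 - 3*Z_4 - 5  [with Z_1=4, Z_4=12]  = -37
Without intervention: Z_3 = Z_2^2 + Z_1  [with Z_2=4, Z_1=4]  = 20; Z_4 = 2*Z_2 + Z_1 + 2*Z_3  [with Z_2=4, Z_1=4, Z_3=20]  = 52; Z_6 = Z_1 - 3*Z_4 - 5  [with Z_1=4, Z_4=52]  = -157.
Change = -37 − (-157) = 120.

120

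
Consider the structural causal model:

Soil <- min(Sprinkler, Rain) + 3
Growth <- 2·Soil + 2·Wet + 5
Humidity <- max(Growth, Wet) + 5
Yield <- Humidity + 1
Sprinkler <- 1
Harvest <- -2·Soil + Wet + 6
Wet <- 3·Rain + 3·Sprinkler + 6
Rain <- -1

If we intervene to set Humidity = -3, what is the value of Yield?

Intervening sets Humidity = -3 and removes its equation (Humidity <- max(Growth, Wet) + 5).
Yield = Humidity + 1  [with Humidity=-3]  = -2

-2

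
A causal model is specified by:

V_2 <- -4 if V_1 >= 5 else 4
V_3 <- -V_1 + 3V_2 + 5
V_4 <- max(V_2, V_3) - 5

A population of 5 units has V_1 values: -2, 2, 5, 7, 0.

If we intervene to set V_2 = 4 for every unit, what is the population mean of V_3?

14.6

Every unit gets V_2=4 under the intervention. V_3 values become 19, 15, 12, 10, 17; E[V_3|do(V_2=4)] = 14.6.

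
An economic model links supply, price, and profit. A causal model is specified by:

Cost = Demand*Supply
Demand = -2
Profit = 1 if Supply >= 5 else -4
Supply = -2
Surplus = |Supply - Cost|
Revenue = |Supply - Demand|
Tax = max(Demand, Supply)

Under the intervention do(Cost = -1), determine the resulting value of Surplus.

1

The intervention breaks the incoming arrows to Cost: Cost = Demand*Supply no longer applies, and Cost = -1.
Surplus = |Supply - Cost|  [with Supply=-2, Cost=-1]  = 1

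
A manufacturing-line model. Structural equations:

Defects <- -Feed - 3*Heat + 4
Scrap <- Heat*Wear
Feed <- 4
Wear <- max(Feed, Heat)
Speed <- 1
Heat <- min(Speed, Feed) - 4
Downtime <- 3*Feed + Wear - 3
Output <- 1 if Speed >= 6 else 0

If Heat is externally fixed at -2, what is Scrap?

-8

The intervention breaks the incoming arrows to Heat: Heat <- min(Speed, Feed) - 4 no longer applies, and Heat = -2.
Wear = max(Feed, Heat)  [with Feed=4, Heat=-2]  = 4
Scrap = Heat*Wear  [with Heat=-2, Wear=4]  = -8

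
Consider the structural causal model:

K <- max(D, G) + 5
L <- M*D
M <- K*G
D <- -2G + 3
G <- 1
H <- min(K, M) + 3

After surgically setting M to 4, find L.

4

Intervening sets M = 4 and removes its equation (M <- K*G).
D = -2G + 3  [with G=1]  = 1
L = M*D  [with M=4, D=1]  = 4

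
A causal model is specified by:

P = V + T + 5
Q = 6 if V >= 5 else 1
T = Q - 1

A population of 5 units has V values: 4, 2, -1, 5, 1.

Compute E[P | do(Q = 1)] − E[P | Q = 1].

Every unit gets Q=1 under the intervention. P values become 9, 7, 4, 10, 6; E[P|do(Q=1)] = 7.2.
Conditioning on Q=1 selects the 4 unit(s) with V ∈ {4, 2, -1, 1}. Their P values: 9, 7, 4, 6. Mean = 6.5.
Difference = 7.2 − 6.5 = 0.7.

0.7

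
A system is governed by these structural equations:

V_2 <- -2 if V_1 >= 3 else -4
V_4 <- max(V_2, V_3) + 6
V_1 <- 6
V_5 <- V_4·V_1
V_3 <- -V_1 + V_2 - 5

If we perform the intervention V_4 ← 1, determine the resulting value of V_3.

-13

Under do(V_4=1), the mechanism V_4 <- max(V_2, V_3) + 6 is discarded; V_4 is fixed at 1.
Since V_3 is not a descendant of the intervened variable, it is unaffected.
V_2 = -2 if V_1 >= 3 else -4  [with V_1=6]  = -2
V_3 = -V_1 + V_2 - 5  [with V_1=6, V_2=-2]  = -13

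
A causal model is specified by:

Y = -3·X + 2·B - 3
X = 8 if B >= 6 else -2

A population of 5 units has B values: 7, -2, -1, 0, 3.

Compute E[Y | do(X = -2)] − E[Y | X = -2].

Under do(X=-2), X's equation is replaced by X=-2 for every unit. Per-unit Y: 17, -1, 1, 3, 9. Mean = 5.8.
Observing X=-2 restricts to units where X's equation naturally yields -2: B ∈ {-2, -1, 0, 3}. In that subpopulation Y = -1, 1, 3, 9, mean 3.
Difference = 5.8 − 3 = 2.8.

2.8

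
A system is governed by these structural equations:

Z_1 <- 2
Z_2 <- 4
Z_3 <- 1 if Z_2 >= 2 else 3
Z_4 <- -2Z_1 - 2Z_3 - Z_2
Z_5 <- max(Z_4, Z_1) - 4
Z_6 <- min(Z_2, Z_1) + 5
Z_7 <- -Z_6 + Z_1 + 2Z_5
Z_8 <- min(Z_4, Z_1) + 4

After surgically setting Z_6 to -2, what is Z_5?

-2

do(Z_6=-2) replaces the equation Z_6 <- min(Z_2, Z_1) + 5 with the constant Z_6 = -2.
Since Z_5 is not a descendant of the intervened variable, it is unaffected.
Z_3 = 1 if Z_2 >= 2 else 3  [with Z_2=4]  = 1
Z_4 = -2Z_1 - 2Z_3 - Z_2  [with Z_1=2, Z_3=1, Z_2=4]  = -10
Z_5 = max(Z_4, Z_1) - 4  [with Z_4=-10, Z_1=2]  = -2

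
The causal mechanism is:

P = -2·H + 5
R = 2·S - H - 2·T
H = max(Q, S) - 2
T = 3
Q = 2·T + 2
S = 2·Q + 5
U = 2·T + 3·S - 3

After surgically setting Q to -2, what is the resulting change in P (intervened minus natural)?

Under do(Q=-2), the mechanism Q = 2·T + 2 is discarded; Q is fixed at -2.
S = 2·Q + 5  [with Q=-2]  = 1
H = max(Q, S) - 2  [with Q=-2, S=1]  = -1
P = -2·H + 5  [with H=-1]  = 7
Without intervention: Q = 2·T + 2  [with T=3]  = 8; S = 2·Q + 5  [with Q=8]  = 21; H = max(Q, S) - 2  [with Q=8, S=21]  = 19; P = -2·H + 5  [with H=19]  = -33.
Change = 7 − (-33) = 40.

40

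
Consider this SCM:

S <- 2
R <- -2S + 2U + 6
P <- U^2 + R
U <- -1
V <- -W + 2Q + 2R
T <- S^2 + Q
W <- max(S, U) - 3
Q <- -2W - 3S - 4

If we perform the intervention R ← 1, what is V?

The intervention breaks the incoming arrows to R: R <- -2S + 2U + 6 no longer applies, and R = 1.
W = max(S, U) - 3  [with S=2, U=-1]  = -1
Q = -2W - 3S - 4  [with W=-1, S=2]  = -8
V = -W + 2Q + 2R  [with W=-1, Q=-8, R=1]  = -13

-13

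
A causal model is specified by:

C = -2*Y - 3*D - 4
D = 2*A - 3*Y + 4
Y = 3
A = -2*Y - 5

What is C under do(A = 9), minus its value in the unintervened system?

Under do(A=9), the mechanism A = -2*Y - 5 is discarded; A is fixed at 9.
D = 2*A - 3*Y + 4  [with A=9, Y=3]  = 13
C = -2*Y - 3*D - 4  [with Y=3, D=13]  = -49
Without intervention: A = -2*Y - 5  [with Y=3]  = -11; D = 2*A - 3*Y + 4  [with A=-11, Y=3]  = -27; C = -2*Y - 3*D - 4  [with Y=3, D=-27]  = 71.
Change = -49 − 71 = -120.

-120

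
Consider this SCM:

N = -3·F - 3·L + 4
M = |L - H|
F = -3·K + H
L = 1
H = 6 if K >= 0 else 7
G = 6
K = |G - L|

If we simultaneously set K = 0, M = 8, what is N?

Under do(K = 0, M = 8), each intervened variable's structural equation is replaced by its fixed value.
H = 6 if K >= 0 else 7  [with K=0]  = 6
F = -3·K + H  [with K=0, H=6]  = 6
N = -3·F - 3·L + 4  [with F=6, L=1]  = -17

-17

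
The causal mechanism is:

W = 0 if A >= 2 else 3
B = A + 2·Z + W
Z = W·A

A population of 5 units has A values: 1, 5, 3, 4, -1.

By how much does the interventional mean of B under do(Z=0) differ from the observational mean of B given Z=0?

Under do(Z=0), Z's equation is replaced by Z=0 for every unit. Per-unit B: 4, 5, 3, 4, 2. Mean = 3.6.
Observing Z=0 restricts to units where Z's equation naturally yields 0: A ∈ {5, 3, 4}. In that subpopulation B = 5, 3, 4, mean 4.
Difference = 3.6 − 4 = -0.4.

-0.4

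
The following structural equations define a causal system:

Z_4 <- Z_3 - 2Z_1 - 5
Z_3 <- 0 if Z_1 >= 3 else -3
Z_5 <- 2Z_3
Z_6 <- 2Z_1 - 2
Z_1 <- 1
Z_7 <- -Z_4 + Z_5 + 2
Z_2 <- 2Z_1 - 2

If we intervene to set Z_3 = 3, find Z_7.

The intervention breaks the incoming arrows to Z_3: Z_3 <- 0 if Z_1 >= 3 else -3 no longer applies, and Z_3 = 3.
Z_4 = Z_3 - 2Z_1 - 5  [with Z_3=3, Z_1=1]  = -4
Z_5 = 2Z_3  [with Z_3=3]  = 6
Z_7 = -Z_4 + Z_5 + 2  [with Z_4=-4, Z_5=6]  = 12

12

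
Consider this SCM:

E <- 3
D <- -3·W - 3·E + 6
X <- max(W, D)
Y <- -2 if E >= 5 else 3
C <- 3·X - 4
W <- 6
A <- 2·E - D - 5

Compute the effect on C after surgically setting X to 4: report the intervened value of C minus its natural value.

-6

Under do(X=4), the mechanism X <- max(W, D) is discarded; X is fixed at 4.
C = 3·X - 4  [with X=4]  = 8
Without intervention: D = -3·W - 3·E + 6  [with W=6, E=3]  = -21; X = max(W, D)  [with W=6, D=-21]  = 6; C = 3·X - 4  [with X=6]  = 14.
Change = 8 − 14 = -6.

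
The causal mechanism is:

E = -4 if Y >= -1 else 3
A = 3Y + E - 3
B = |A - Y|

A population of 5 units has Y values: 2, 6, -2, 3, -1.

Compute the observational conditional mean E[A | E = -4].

Observing E=-4 restricts to units where E's equation naturally yields -4: Y ∈ {2, 6, 3, -1}. In that subpopulation A = -1, 11, 2, -10, mean 0.5.

0.5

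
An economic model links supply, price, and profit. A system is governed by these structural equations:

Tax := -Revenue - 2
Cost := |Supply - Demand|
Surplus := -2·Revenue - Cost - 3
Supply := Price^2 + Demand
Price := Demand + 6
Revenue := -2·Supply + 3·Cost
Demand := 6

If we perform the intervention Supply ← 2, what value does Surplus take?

-23

The intervention breaks the incoming arrows to Supply: Supply := Price^2 + Demand no longer applies, and Supply = 2.
Cost = |Supply - Demand|  [with Supply=2, Demand=6]  = 4
Revenue = -2·Supply + 3·Cost  [with Supply=2, Cost=4]  = 8
Surplus = -2·Revenue - Cost - 3  [with Revenue=8, Cost=4]  = -23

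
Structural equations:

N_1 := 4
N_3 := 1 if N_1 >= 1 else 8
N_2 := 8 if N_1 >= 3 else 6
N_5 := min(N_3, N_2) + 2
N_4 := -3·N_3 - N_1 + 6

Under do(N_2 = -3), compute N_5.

-1

do(N_2=-3) replaces the equation N_2 := 8 if N_1 >= 3 else 6 with the constant N_2 = -3.
N_3 = 1 if N_1 >= 1 else 8  [with N_1=4]  = 1
N_5 = min(N_3, N_2) + 2  [with N_3=1, N_2=-3]  = -1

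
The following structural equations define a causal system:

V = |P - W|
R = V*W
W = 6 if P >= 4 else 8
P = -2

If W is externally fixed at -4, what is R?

Under do(W=-4), the mechanism W = 6 if P >= 4 else 8 is discarded; W is fixed at -4.
V = |P - W|  [with P=-2, W=-4]  = 2
R = V*W  [with V=2, W=-4]  = -8

-8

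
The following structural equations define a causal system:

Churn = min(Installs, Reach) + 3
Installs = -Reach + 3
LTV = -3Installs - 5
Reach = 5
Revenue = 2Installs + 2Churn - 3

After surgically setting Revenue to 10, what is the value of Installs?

The intervention breaks the incoming arrows to Revenue: Revenue = 2Installs + 2Churn - 3 no longer applies, and Revenue = 10.
Since Installs is not a descendant of the intervened variable, it is unaffected.
Installs = -Reach + 3  [with Reach=5]  = -2

-2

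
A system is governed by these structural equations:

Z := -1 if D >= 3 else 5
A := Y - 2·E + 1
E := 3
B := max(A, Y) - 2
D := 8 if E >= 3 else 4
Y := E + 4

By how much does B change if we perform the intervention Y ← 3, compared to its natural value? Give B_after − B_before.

-4

Under do(Y=3), the mechanism Y := E + 4 is discarded; Y is fixed at 3.
A = Y - 2·E + 1  [with Y=3, E=3]  = -2
B = max(A, Y) - 2  [with A=-2, Y=3]  = 1
Without intervention: Y = E + 4  [with E=3]  = 7; A = Y - 2·E + 1  [with Y=7, E=3]  = 2; B = max(A, Y) - 2  [with A=2, Y=7]  = 5.
Change = 1 − 5 = -4.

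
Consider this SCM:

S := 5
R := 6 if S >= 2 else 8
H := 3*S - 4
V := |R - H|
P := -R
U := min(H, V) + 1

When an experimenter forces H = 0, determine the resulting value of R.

6

Under do(H=0), the mechanism H := 3*S - 4 is discarded; H is fixed at 0.
Since R is not a descendant of the intervened variable, it is unaffected.
R = 6 if S >= 2 else 8  [with S=5]  = 6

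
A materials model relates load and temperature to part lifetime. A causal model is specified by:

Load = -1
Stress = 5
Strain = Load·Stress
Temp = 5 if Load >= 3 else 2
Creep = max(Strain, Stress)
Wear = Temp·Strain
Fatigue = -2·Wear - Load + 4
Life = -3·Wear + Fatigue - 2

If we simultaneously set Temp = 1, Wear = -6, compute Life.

Under do(Temp = 1, Wear = -6), each intervened variable's structural equation is replaced by its fixed value.
Fatigue = -2·Wear - Load + 4  [with Wear=-6, Load=-1]  = 17
Life = -3·Wear + Fatigue - 2  [with Wear=-6, Fatigue=17]  = 33

33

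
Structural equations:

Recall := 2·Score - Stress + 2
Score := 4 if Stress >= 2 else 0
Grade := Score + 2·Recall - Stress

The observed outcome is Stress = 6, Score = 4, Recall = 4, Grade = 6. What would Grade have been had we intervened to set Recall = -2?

-6

The intervention breaks the incoming arrows to Recall: Recall := 2·Score - Stress + 2 no longer applies, and Recall = -2.
Score = 4 if Stress >= 2 else 0  [with Stress=6]  = 4
Grade = Score + 2·Recall - Stress  [with Score=4, Recall=-2, Stress=6]  = -6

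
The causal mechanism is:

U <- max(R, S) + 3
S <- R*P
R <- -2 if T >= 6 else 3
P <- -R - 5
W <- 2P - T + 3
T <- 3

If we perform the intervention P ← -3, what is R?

3

Under do(P=-3), the mechanism P <- -R - 5 is discarded; P is fixed at -3.
Since R is not a descendant of the intervened variable, it is unaffected.
R = -2 if T >= 6 else 3  [with T=3]  = 3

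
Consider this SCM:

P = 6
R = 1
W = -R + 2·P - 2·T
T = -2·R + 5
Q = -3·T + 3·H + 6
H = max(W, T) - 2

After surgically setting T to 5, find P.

6

Under do(T=5), the mechanism T = -2·R + 5 is discarded; T is fixed at 5.
Since P is not a descendant of the intervened variable, it is unaffected.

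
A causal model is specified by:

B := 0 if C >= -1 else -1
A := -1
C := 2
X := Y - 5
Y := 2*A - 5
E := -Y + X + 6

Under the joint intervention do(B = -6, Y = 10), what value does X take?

The joint intervention fixes B = -6, Y = 10, removing each variable's own equation.
X = Y - 5  [with Y=10]  = 5

5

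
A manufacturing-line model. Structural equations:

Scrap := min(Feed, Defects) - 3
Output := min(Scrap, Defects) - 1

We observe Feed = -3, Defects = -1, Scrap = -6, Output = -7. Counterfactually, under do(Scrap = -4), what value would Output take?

The intervention breaks the incoming arrows to Scrap: Scrap := min(Feed, Defects) - 3 no longer applies, and Scrap = -4.
Output = min(Scrap, Defects) - 1  [with Scrap=-4, Defects=-1]  = -5

-5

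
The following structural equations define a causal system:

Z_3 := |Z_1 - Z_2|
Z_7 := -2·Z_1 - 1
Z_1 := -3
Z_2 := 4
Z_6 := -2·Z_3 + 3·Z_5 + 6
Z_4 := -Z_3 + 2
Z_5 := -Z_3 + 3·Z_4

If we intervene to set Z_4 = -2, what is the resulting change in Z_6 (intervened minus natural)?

Under do(Z_4=-2), the mechanism Z_4 := -Z_3 + 2 is discarded; Z_4 is fixed at -2.
Z_3 = |Z_1 - Z_2|  [with Z_1=-3, Z_2=4]  = 7
Z_5 = -Z_3 + 3·Z_4  [with Z_3=7, Z_4=-2]  = -13
Z_6 = -2·Z_3 + 3·Z_5 + 6  [with Z_3=7, Z_5=-13]  = -47
Without intervention: Z_3 = |Z_1 - Z_2|  [with Z_1=-3, Z_2=4]  = 7; Z_4 = -Z_3 + 2  [with Z_3=7]  = -5; Z_5 = -Z_3 + 3·Z_4  [with Z_3=7, Z_4=-5]  = -22; Z_6 = -2·Z_3 + 3·Z_5 + 6  [with Z_3=7, Z_5=-22]  = -74.
Change = -47 − (-74) = 27.

27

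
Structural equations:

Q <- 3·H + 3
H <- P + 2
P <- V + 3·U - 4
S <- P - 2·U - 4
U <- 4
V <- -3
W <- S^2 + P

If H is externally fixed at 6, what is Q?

The intervention breaks the incoming arrows to H: H <- P + 2 no longer applies, and H = 6.
Q = 3·H + 3  [with H=6]  = 21

21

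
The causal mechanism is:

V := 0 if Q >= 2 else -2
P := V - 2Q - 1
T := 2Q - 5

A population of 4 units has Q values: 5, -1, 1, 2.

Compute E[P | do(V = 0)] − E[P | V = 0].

3.5

do(V=0) breaks V's dependence on Q. With V=0 fixed, P across the units is -11, 1, -3, -5, mean -4.5.
Observing V=0 restricts to units where V's equation naturally yields 0: Q ∈ {5, 2}. In that subpopulation P = -11, -5, mean -8.
Difference = -4.5 − (-8) = 3.5.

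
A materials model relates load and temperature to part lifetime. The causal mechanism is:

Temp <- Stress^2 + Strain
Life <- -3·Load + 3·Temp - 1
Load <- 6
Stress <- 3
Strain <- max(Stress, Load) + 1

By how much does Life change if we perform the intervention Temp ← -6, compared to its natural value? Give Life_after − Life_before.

Intervening sets Temp = -6 and removes its equation (Temp <- Stress^2 + Strain).
Life = -3·Load + 3·Temp - 1  [with Load=6, Temp=-6]  = -37
Without intervention: Strain = max(Stress, Load) + 1  [with Stress=3, Load=6]  = 7; Temp = Stress^2 + Strain  [with Stress=3, Strain=7]  = 16; Life = -3·Load + 3·Temp - 1  [with Load=6, Temp=16]  = 29.
Change = -37 − 29 = -66.

-66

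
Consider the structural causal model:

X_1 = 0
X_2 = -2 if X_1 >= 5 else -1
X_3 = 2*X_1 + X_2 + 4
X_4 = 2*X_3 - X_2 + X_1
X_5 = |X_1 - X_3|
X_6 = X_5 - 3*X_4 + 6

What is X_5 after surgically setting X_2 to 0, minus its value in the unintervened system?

1

do(X_2=0) replaces the equation X_2 = -2 if X_1 >= 5 else -1 with the constant X_2 = 0.
X_3 = 2*X_1 + X_2 + 4  [with X_1=0, X_2=0]  = 4
X_5 = |X_1 - X_3|  [with X_1=0, X_3=4]  = 4
Without intervention: X_2 = -2 if X_1 >= 5 else -1  [with X_1=0]  = -1; X_3 = 2*X_1 + X_2 + 4  [with X_1=0, X_2=-1]  = 3; X_5 = |X_1 - X_3|  [with X_1=0, X_3=3]  = 3.
Change = 4 − 3 = 1.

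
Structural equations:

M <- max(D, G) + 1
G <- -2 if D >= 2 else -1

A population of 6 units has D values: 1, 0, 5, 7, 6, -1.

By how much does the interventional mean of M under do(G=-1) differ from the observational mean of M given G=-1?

The intervention sets G=-1 in all 6 units regardless of D. Recomputing M per unit gives 2, 1, 6, 8, 7, 0; average 4.
Conditioning on G=-1 selects the 3 unit(s) with D ∈ {1, 0, -1}. Their M values: 2, 1, 0. Mean = 1.
Difference = 4 − 1 = 3.

3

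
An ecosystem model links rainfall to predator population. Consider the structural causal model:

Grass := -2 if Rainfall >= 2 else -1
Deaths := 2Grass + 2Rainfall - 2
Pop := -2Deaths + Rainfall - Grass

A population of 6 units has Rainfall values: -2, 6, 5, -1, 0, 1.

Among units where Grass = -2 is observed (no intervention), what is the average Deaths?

Observing Grass=-2 restricts to units where Grass's equation naturally yields -2: Rainfall ∈ {6, 5}. In that subpopulation Deaths = 6, 4, mean 5.

5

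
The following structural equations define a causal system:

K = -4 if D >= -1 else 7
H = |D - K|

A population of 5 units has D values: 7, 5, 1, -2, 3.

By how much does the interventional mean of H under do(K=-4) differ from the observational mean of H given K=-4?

-1.2

do(K=-4) breaks K's dependence on D. With K=-4 fixed, H across the units is 11, 9, 5, 2, 7, mean 6.8.
E[H|K=-4] averages over only the 4 units with K=-4 (D = 7, 5, 1, 3): H = 11, 9, 5, 7, mean 8.
Difference = 6.8 − 8 = -1.2.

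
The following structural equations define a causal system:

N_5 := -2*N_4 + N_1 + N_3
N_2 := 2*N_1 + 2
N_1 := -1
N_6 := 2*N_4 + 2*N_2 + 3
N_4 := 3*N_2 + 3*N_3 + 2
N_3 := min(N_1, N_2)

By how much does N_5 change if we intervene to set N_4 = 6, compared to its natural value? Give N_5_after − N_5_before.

Intervening sets N_4 = 6 and removes its equation (N_4 := 3*N_2 + 3*N_3 + 2).
N_2 = 2*N_1 + 2  [with N_1=-1]  = 0
N_3 = min(N_1, N_2)  [with N_1=-1, N_2=0]  = -1
N_5 = -2*N_4 + N_1 + N_3  [with N_4=6, N_1=-1, N_3=-1]  = -14
Without intervention: N_2 = 2*N_1 + 2  [with N_1=-1]  = 0; N_3 = min(N_1, N_2)  [with N_1=-1, N_2=0]  = -1; N_4 = 3*N_2 + 3*N_3 + 2  [with N_2=0, N_3=-1]  = -1; N_5 = -2*N_4 + N_1 + N_3  [with N_4=-1, N_1=-1, N_3=-1]  = 0.
Change = -14 − 0 = -14.

-14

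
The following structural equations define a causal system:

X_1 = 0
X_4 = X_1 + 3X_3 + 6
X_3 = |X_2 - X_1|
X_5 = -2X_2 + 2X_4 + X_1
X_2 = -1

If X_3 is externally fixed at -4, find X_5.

-10

do(X_3=-4) replaces the equation X_3 = |X_2 - X_1| with the constant X_3 = -4.
X_4 = X_1 + 3X_3 + 6  [with X_1=0, X_3=-4]  = -6
X_5 = -2X_2 + 2X_4 + X_1  [with X_2=-1, X_4=-6, X_1=0]  = -10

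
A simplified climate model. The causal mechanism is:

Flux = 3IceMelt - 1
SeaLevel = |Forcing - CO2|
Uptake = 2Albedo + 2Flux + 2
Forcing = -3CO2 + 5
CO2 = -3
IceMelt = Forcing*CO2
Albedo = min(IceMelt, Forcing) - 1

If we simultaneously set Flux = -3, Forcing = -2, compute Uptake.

-10

Setting Flux = -3, Forcing = -2 by intervention discards those variables' equations.
IceMelt = Forcing*CO2  [with Forcing=-2, CO2=-3]  = 6
Albedo = min(IceMelt, Forcing) - 1  [with IceMelt=6, Forcing=-2]  = -3
Uptake = 2Albedo + 2Flux + 2  [with Albedo=-3, Flux=-3]  = -10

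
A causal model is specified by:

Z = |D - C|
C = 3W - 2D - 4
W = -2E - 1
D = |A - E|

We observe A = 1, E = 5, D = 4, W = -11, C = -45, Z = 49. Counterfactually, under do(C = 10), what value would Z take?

The intervention breaks the incoming arrows to C: C = 3W - 2D - 4 no longer applies, and C = 10.
D = |A - E|  [with A=1, E=5]  = 4
Z = |D - C|  [with D=4, C=10]  = 6

6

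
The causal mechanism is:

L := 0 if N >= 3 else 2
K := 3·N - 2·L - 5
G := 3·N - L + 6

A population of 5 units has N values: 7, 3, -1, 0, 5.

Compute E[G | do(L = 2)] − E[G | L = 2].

The intervention sets L=2 in all 5 units regardless of N. Recomputing G per unit gives 25, 13, 1, 4, 19; average 12.4.
Observing L=2 restricts to units where L's equation naturally yields 2: N ∈ {-1, 0}. In that subpopulation G = 1, 4, mean 2.5.
Difference = 12.4 − 2.5 = 9.9.

9.9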